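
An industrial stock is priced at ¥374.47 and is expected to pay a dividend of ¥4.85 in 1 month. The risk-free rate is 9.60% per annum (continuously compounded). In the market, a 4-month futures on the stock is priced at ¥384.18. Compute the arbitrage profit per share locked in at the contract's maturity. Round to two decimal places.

¥2.50 per share

PV(dividends) I = 4.85·e^(−0.0960·1/12) = 4.8114
Fair futures F* = (S − I)·e^(rT) = (374.47 − 4.8114)·e^0.032000 = 369.6586 × 1.032518 = 381.6792
Market ¥384.18 > fair 381.6792: forward overpriced → cash-and-carry (borrow at r, buy the stock and collect the dividends, short the forward).
Profit at T = |F_mkt − F*| = |384.18 − 381.6792| = ¥2.50 per share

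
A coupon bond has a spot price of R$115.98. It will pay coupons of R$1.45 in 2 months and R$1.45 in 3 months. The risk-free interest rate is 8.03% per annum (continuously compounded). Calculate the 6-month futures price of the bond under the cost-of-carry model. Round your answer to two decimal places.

R$117.76

PV(coupons) I = 1.45·e^(−0.0803·2/12) + 1.45·e^(−0.0803·3/12)
I = 1.4307 + 1.4212 = 2.8519
F = (S − I)·e^(rT) = (115.98 − 2.8519) · e^(0.0803·6/12)
= 113.1281 · e^0.040150 = 113.1281 × 1.040967 = R$117.76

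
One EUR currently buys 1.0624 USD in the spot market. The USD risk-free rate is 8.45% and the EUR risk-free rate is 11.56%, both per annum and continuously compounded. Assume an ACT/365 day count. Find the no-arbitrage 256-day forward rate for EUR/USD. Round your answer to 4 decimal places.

F = S·e^((r_USD − r_EUR)T) = 1.0624 · e^((0.0845 − 0.1156) × 256/365)
= 1.0624 · e^-0.021813 = 1.0624 × 0.978423
F = 1.0395 USD per EUR

1.0395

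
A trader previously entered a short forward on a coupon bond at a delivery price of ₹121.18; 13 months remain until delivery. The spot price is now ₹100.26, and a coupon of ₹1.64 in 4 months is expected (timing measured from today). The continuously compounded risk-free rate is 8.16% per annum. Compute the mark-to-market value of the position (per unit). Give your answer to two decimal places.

PV(remaining coupons) I = 1.64·e^(−0.0816·4/12) = 1.5960
Current forward F = (S − I)·e^(rT) = (100.26 − 1.5960)·e^(0.0816·13/12) = 98.6640 × 1.092425 = 107.7830
Value (long) = (F − K)·e^(−rT) = (107.7830 − 121.18) × 0.915395 = -12.2635
Short position value = −(long value) = ₹12.26

₹12.26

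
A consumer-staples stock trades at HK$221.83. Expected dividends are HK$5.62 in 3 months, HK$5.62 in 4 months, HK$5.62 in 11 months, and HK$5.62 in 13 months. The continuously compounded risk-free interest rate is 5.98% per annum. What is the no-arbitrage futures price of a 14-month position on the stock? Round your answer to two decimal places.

PV(dividends) I = 5.62·e^(−0.0598·3/12) + 5.62·e^(−0.0598·4/12) + 5.62·e^(−0.0598·11/12) + 5.62·e^(−0.0598·13/12)
I = 5.5366 + 5.5091 + 5.3202 + 5.2675 = 21.6334
F = (S − I)·e^(rT) = (221.83 − 21.6334) · e^(0.0598·14/12)
= 200.1966 · e^0.069767 = 200.1966 × 1.072258 = HK$214.66

HK$214.66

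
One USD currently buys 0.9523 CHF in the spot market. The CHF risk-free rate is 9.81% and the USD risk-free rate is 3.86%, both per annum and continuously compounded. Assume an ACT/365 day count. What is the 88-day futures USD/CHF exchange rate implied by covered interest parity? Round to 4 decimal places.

0.9661

F = S·e^((r_CHF − r_USD)T) = 0.9523 · e^((0.0981 − 0.0386) × 88/365)
= 0.9523 · e^0.014345 = 0.9523 × 1.014448
F = 0.9661 CHF per USD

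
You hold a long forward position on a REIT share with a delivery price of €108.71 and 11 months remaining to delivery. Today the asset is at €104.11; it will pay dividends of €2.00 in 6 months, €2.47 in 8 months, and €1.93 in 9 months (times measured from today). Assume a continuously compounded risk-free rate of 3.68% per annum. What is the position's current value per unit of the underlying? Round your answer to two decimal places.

-€7.25

PV(remaining dividends) I = 2.00·e^(−0.0368·6/12) + 2.47·e^(−0.0368·8/12) + 1.93·e^(−0.0368·9/12) = 6.2511
Current forward F = (S − I)·e^(rT) = (104.11 − 6.2511)·e^(0.0368·11/12) = 97.8589 × 1.034309 = 101.2163
Value (long) = (F − K)·e^(−rT) = (101.2163 − 108.71) × 0.966829 = -7.2451
Value = -€7.25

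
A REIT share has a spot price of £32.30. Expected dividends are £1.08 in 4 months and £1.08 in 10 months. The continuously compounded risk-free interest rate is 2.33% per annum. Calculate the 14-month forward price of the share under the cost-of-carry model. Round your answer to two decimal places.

£31.00

PV(dividends) I = 1.08·e^(−0.0233·4/12) + 1.08·e^(−0.0233·10/12)
I = 1.0716 + 1.0592 = 2.1308
F = (S − I)·e^(rT) = (32.30 − 2.1308) · e^(0.0233·14/12)
= 30.1692 · e^0.027183 = 30.1692 × 1.027556 = £31.00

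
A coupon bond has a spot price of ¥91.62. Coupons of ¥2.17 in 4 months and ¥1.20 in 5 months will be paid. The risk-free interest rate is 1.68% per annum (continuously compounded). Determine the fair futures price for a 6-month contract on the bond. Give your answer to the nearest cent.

¥89.02

PV(coupons) I = 2.17·e^(−0.0168·4/12) + 1.20·e^(−0.0168·5/12)
I = 2.1579 + 1.1916 = 3.3495
F = (S − I)·e^(rT) = (91.62 − 3.3495) · e^(0.0168·6/12)
= 88.2705 · e^0.008400 = 88.2705 × 1.008435 = ¥89.02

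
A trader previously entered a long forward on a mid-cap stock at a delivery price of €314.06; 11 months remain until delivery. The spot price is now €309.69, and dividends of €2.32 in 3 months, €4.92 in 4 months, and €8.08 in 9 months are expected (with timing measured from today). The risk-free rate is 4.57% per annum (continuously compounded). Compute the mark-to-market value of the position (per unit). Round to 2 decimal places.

PV(remaining dividends) I = 2.32·e^(−0.0457·3/12) + 4.92·e^(−0.0457·4/12) + 8.08·e^(−0.0457·9/12) = 14.9470
Current forward F = (S − I)·e^(rT) = (309.69 − 14.9470)·e^(0.0457·11/12) = 294.7430 × 1.042782 = 307.3527
Value (long) = (F − K)·e^(−rT) = (307.3527 − 314.06) × 0.958974 = -6.4321
Value = -€6.43

-€6.43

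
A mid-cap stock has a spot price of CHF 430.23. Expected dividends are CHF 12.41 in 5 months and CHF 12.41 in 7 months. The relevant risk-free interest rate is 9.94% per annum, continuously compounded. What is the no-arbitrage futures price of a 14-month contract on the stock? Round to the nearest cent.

PV(dividends) I = 12.41·e^(−0.0994·5/12) + 12.41·e^(−0.0994·7/12)
I = 11.9065 + 11.7109 = 23.6174
F = (S − I)·e^(rT) = (430.23 − 23.6174) · e^(0.0994·14/12)
= 406.6126 · e^0.115967 = 406.6126 × 1.122959 = CHF 456.61

CHF 456.61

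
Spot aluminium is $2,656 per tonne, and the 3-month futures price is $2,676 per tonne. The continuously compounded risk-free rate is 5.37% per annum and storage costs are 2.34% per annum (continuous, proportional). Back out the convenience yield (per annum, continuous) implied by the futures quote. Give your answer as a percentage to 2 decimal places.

F = S·e^((r+u−y)T) ⇒ (r+u−y) = ln(F/S)/T
ln(2676/2656) = 0.007502; /T ⇒ 0.030008
y = r + u − ln(F/S)/T = 0.0537 + 0.0234 − 0.030008 = 0.047092
y = 4.71%

4.71%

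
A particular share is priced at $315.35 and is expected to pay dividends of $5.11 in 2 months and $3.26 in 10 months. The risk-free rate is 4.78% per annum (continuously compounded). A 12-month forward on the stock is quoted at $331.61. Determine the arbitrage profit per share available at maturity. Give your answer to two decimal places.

PV(dividends) I = 5.11·e^(−0.0478·2/12) + 3.26·e^(−0.0478·10/12) = 8.2021
Fair forward F* = (S − I)·e^(rT) = (315.35 − 8.2021)·e^0.047800 = 307.1479 × 1.048961 = 322.1862
Market $331.61 > fair 322.1862: forward overpriced → cash-and-carry (borrow at r, buy the stock and collect the dividends, short the forward).
Profit at T = |F_mkt − F*| = |331.61 − 322.1862| = $9.42 per share

$9.42 per share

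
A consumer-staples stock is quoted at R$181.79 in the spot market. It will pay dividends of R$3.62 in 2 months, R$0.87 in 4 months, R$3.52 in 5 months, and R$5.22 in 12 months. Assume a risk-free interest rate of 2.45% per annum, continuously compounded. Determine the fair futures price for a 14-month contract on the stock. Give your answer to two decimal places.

R$173.64

PV(dividends) I = 3.62·e^(−0.0245·2/12) + 0.87·e^(−0.0245·4/12) + 3.52·e^(−0.0245·5/12) + 5.22·e^(−0.0245·12/12)
I = 3.6052 + 0.8629 + 3.4842 + 5.0937 = 13.0460
F = (S − I)·e^(rT) = (181.79 − 13.0460) · e^(0.0245·14/12)
= 168.7440 · e^0.028583 = 168.7440 × 1.028995 = R$173.64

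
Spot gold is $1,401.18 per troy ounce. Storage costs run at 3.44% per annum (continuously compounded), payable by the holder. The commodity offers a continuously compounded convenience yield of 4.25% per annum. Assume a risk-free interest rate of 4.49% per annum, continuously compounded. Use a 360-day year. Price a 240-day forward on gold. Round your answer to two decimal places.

$1,435.98 per troy ounce

Net carry = r + u − y = 0.0449 + 0.0344 − 0.0425 = 0.0368
F = S·e^((r+u−y)T) = 1401.18 · e^(0.0368 × 240/360) = 1401.18 · e^0.02453333
= 1401.18 × 1.02483675 = $1,435.98 per troy ounce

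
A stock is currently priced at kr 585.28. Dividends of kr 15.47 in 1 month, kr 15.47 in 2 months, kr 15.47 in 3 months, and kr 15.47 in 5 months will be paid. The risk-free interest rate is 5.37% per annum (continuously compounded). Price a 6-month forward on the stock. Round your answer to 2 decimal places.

kr 538.42

PV(dividends) I = 15.47·e^(−0.0537·1/12) + 15.47·e^(−0.0537·2/12) + 15.47·e^(−0.0537·3/12) + 15.47·e^(−0.0537·5/12)
I = 15.4009 + 15.3322 + 15.2637 + 15.1277 = 61.1245
F = (S − I)·e^(rT) = (585.28 − 61.1245) · e^(0.0537·6/12)
= 524.1555 · e^0.026850 = 524.1555 × 1.027214 = kr 538.42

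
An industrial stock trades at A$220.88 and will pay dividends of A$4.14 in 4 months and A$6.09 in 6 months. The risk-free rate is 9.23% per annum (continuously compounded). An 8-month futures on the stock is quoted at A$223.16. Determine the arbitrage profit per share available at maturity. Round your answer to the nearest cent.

A$1.28 per share

PV(dividends) I = 4.14·e^(−0.0923·4/12) + 6.09·e^(−0.0923·6/12) = 9.8299
Fair futures F* = (S − I)·e^(rT) = (220.88 − 9.8299)·e^0.061533 = 211.0501 × 1.063466 = 224.4446
Market A$223.16 < fair 224.4446: forward underpriced → reverse cash-and-carry (short the stock, invest proceeds at r, pay the dividends, go long the forward).
Profit at T = |F_mkt − F*| = |223.16 − 224.4446| = A$1.28 per share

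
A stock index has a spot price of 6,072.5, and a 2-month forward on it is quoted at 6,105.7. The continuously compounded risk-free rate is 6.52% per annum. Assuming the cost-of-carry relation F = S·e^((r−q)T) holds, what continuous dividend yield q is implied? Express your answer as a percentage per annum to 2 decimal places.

From F = S·e^((r−q)T): (r − q) = ln(F/S)/T
ln(6105.7/6072.5) = ln(1.005467) = 0.005452
(r − q) = 0.005452 / (2/12) = 0.032712
q = r − ln(F/S)/T = 0.0652 − 0.032712 = 0.032488
q = 3.25%

3.25%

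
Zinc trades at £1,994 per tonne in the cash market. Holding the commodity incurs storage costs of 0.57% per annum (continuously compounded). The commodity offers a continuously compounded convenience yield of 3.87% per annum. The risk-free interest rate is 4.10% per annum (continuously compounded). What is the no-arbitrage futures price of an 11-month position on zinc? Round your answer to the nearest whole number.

£2,009 per tonne

Net carry = r + u − y = 0.0410 + 0.0057 − 0.0387 = 0.0080
F = S·e^((r+u−y)T) = 1994 · e^(0.0080 × 11/12) = 1994 · e^0.007333
= 1994 × 1.007360 = £2,009 per tonne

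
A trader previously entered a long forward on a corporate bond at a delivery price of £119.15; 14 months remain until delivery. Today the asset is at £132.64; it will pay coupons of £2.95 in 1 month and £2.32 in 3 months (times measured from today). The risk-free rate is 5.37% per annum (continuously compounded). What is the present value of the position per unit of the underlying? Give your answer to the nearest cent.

PV(remaining coupons) I = 2.95·e^(−0.0537·1/12) + 2.32·e^(−0.0537·3/12) = 5.2259
Current forward F = (S − I)·e^(rT) = (132.64 − 5.2259)·e^(0.0537·14/12) = 127.4141 × 1.064654 = 135.6519
Value (long) = (F − K)·e^(−rT) = (135.6519 − 119.15) × 0.939272 = 15.4998
Value = £15.50

£15.50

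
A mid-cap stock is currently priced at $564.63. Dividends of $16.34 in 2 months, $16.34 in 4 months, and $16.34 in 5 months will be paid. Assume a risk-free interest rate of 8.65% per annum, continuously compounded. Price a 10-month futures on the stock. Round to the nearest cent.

$555.52

PV(dividends) I = 16.34·e^(−0.0865·2/12) + 16.34·e^(−0.0865·4/12) + 16.34·e^(−0.0865·5/12)
I = 16.1061 + 15.8756 + 15.7616 = 47.7433
F = (S − I)·e^(rT) = (564.63 − 47.7433) · e^(0.0865·10/12)
= 516.8867 · e^0.072083 = 516.8867 × 1.074745 = $555.52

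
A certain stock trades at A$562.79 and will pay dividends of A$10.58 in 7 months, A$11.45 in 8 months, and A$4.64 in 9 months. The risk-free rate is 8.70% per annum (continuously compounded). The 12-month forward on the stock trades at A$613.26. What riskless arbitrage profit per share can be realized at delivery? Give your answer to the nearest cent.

PV(dividends) I = 10.58·e^(−0.0870·7/12) + 11.45·e^(−0.0870·8/12) + 4.64·e^(−0.0870·9/12) = 25.2082
Fair forward F* = (S − I)·e^(rT) = (562.79 − 25.2082)·e^0.087000 = 537.5818 × 1.090897 = 586.4464
Market A$613.26 > fair 586.4464: forward overpriced → cash-and-carry (borrow at r, buy the stock and collect the dividends, short the forward).
Profit at T = |F_mkt − F*| = |613.26 − 586.4464| = A$26.81 per share

A$26.81 per share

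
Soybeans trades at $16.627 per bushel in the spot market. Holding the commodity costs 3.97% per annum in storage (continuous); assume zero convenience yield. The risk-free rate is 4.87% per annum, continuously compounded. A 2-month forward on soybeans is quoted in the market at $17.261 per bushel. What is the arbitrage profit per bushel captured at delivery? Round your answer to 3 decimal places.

$0.387 per bushel

Fair forward: F* = S·e^(carry·T), with carry = (r + u) = 0.0487 + 0.0397 = 0.0884
F* = 16.627 · e^(0.0884 × 2/12) = 16.627 · e^0.014733 = 16.627 × 1.014842 = $16.8738
Market $17.261 > fair $16.8738: forward overpriced → cash-and-carry (buy spot, short the forward).
At maturity, profit = |F_mkt − F*| = |17.261 − 16.8738| = $0.387 per bushel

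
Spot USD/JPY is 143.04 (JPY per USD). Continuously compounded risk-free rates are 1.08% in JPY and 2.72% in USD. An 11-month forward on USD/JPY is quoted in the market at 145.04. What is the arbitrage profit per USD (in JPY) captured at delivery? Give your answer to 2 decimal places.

4.13 per USD (in JPY)

Fair forward: F* = S·e^(carry·T), with carry = (r_JPY − r_USD) = 0.0108 − 0.0272 = -0.0164
F* = 143.04 · e^(-0.0164 × 11/12) = 143.04 · e^-0.015033 = 143.04 × 0.985079 = 140.9057
Market 145.04 > fair 140.9057: forward overpriced → cash-and-carry (buy spot, short the forward).
At maturity, profit = |F_mkt − F*| = |145.04 − 140.9057| = 4.13 per USD (in JPY)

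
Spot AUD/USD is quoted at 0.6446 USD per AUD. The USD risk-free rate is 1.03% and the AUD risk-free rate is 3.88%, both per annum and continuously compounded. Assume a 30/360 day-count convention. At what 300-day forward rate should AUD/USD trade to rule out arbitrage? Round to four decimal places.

F = S·e^((r_USD − r_AUD)T) = 0.6446 · e^((0.0103 − 0.0388) × 300/360)
= 0.6446 · e^-0.023750 = 0.6446 × 0.976530
F = 0.6295 USD per AUD

0.6295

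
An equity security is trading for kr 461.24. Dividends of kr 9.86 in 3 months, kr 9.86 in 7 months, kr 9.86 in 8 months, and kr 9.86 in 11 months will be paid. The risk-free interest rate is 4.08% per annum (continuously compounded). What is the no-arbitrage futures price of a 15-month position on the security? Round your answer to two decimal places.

PV(dividends) I = 9.86·e^(−0.0408·3/12) + 9.86·e^(−0.0408·7/12) + 9.86·e^(−0.0408·8/12) + 9.86·e^(−0.0408·11/12)
I = 9.7599 + 9.6281 + 9.5954 + 9.4980 = 38.4814
F = (S − I)·e^(rT) = (461.24 − 38.4814) · e^(0.0408·15/12)
= 422.7586 · e^0.051000 = 422.7586 × 1.052323 = kr 444.88

kr 444.88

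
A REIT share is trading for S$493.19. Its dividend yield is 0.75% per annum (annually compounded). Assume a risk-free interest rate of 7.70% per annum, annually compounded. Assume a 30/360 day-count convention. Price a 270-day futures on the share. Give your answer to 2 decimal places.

F = S · (1+r)^T / (1+q)^T
= 493.19 × 1.057211 / 1.005620 = 493.19 × 1.051303
F = S$518.49

S$518.49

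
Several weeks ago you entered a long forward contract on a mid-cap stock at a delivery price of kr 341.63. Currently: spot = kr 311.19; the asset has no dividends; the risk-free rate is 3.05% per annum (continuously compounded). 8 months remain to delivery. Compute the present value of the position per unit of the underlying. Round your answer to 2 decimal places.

-kr 23.56

Current fair forward for the remaining 8 months: F = S·e^(r·T), r = 0.0305
F = 311.19 · e^(0.0305 × 8/12) = 311.19 × 1.020541 = 317.5822
Value of long forward = (F − K)·e^(−rT) = (317.5822 − 341.63) · e^(−0.0305·8/12)
= -24.0478 × 0.979872 = -23.56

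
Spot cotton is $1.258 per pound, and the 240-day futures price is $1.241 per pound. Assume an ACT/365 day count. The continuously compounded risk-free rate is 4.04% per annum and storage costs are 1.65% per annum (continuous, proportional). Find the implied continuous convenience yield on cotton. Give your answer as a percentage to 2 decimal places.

F = S·e^((r+u−y)T) ⇒ (r+u−y) = ln(F/S)/T
ln(1.241/1.258) = -0.013606; /T ⇒ -0.020692
y = r + u − ln(F/S)/T = 0.0404 + 0.0165 + 0.020692 = 0.077592
y = 7.76%

7.76%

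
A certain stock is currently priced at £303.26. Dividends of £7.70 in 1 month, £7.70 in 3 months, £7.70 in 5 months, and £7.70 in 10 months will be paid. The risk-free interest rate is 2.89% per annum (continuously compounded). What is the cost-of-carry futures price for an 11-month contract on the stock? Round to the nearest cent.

£280.13

PV(dividends) I = 7.70·e^(−0.0289·1/12) + 7.70·e^(−0.0289·3/12) + 7.70·e^(−0.0289·5/12) + 7.70·e^(−0.0289·10/12)
I = 7.6815 + 7.6446 + 7.6078 + 7.5168 = 30.4507
F = (S − I)·e^(rT) = (303.26 − 30.4507) · e^(0.0289·11/12)
= 272.8093 · e^0.026492 = 272.8093 × 1.026846 = £280.13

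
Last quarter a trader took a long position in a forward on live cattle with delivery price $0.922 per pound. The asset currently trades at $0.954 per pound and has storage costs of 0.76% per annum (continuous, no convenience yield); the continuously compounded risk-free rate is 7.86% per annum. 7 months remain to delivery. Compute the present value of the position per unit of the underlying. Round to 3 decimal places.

Current fair forward for the remaining 7 months: F = S·e^((r + u)·T), (r + u) = 0.0786 + 0.0076 = 0.0862
F = 0.954 · e^(0.0862 × 7/12) = 0.954 × 1.051569 = 1.0032
Value of long forward = (F − K)·e^(−rT) = (1.0032 − 0.922) · e^(−0.0786·7/12)
= 0.0812 × 0.955185 = 0.078

$0.078 per pound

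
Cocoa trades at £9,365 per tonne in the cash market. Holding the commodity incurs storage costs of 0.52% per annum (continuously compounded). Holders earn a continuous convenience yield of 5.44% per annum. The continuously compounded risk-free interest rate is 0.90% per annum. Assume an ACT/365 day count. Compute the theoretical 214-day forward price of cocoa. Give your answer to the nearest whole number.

Net carry = r + u − y = 0.0090 + 0.0052 − 0.0544 = -0.0402
F = S·e^((r+u−y)T) = 9365 · e^(-0.0402 × 214/365) = 9365 · e^-0.023569
= 9365 × 0.976707 = £9,147 per tonne

£9,147 per tonne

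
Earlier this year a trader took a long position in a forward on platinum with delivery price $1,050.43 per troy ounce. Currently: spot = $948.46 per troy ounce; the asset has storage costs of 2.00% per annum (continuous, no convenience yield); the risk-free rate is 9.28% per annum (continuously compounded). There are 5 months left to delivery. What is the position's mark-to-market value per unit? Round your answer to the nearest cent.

-$54.19 per troy ounce

Current fair forward for the remaining 5 months: F = S·e^((r + u)·T), (r + u) = 0.0928 + 0.0200 = 0.1128
F = 948.46 · e^(0.1128 × 5/12) = 948.46 × 1.048122 = 994.1018
Value of long forward = (F − K)·e^(−rT) = (994.1018 − 1050.43) · e^(−0.0928·5/12)
= -56.3282 × 0.962071 = -54.19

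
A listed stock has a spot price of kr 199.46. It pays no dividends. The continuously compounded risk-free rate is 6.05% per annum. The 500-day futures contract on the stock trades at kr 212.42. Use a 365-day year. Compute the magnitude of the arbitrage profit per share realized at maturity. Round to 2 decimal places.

kr 4.27 per share

Fair futures: F* = S·e^(carry·T), with carry = r = 0.0605
F* = 199.46 · e^(0.0605 × 500/365) = 199.46 · e^0.082877 = 199.46 × 1.086408 = kr 216.6949
Market kr 212.42 < fair kr 216.6949: forward underpriced → reverse cash-and-carry (short spot, go long the forward).
At maturity, profit = |F_mkt − F*| = |212.42 − 216.6949| = kr 4.27 per share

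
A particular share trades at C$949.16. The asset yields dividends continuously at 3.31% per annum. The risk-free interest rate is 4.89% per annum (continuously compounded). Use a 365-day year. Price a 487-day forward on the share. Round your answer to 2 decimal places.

F = S·e^((r − q)T) = 949.16 · e^((0.0489 − 0.0331) × 487/365)
= 949.16 · e^0.021081 = 949.16 × 1.021305
F = C$969.38

C$969.38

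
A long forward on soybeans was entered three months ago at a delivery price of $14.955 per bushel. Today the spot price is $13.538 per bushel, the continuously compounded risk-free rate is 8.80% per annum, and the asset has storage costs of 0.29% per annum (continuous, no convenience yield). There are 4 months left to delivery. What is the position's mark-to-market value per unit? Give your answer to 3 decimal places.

-$0.972 per bushel

Current fair forward for the remaining 4 months: F = S·e^((r + u)·T), (r + u) = 0.0880 + 0.0029 = 0.0909
F = 13.538 · e^(0.0909 × 4/12) = 13.538 × 1.030764 = 13.9545
Value of long forward = (F − K)·e^(−rT) = (13.9545 − 14.955) · e^(−0.0880·4/12)
= -1.0005 × 0.971093 = -0.972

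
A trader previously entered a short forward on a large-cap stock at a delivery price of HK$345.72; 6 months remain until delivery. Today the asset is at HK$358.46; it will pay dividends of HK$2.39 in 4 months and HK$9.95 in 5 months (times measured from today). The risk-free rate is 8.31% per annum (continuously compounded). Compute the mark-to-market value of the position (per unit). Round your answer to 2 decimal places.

-HK$14.87

PV(remaining dividends) I = 2.39·e^(−0.0831·4/12) + 9.95·e^(−0.0831·5/12) = 11.9361
Current forward F = (S − I)·e^(rT) = (358.46 − 11.9361)·e^(0.0831·6/12) = 346.5239 × 1.042425 = 361.2252
Value (long) = (F − K)·e^(−rT) = (361.2252 − 345.72) × 0.959301 = 14.8742
Short position value = −(long value) = -HK$14.87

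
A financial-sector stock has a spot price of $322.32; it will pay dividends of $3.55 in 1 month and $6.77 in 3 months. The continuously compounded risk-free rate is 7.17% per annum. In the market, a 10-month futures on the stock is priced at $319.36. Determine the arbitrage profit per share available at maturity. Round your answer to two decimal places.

$12.00 per share

PV(dividends) I = 3.55·e^(−0.0717·1/12) + 6.77·e^(−0.0717·3/12) = 10.1786
Fair futures F* = (S − I)·e^(rT) = (322.32 − 10.1786)·e^0.059750 = 312.1414 × 1.061571 = 331.3603
Market $319.36 < fair 331.3603: forward underpriced → reverse cash-and-carry (short the stock, invest proceeds at r, pay the dividends, go long the forward).
Profit at T = |F_mkt − F*| = |319.36 − 331.3603| = $12.00 per share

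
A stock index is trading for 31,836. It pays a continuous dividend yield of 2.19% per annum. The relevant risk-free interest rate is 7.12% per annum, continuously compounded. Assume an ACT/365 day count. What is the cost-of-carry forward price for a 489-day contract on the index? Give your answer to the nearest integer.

F = S·e^((r − q)T) = 31836 · e^((0.0712 − 0.0219) × 489/365)
= 31836 · e^0.066048 = 31836 × 1.068278
F = 34,010

34,010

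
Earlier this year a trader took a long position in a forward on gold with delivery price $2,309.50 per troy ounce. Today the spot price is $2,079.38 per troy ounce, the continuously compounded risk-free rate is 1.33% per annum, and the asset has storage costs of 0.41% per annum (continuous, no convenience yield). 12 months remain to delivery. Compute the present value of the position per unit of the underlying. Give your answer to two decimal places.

-$191.06 per troy ounce

Current fair forward for the remaining 12 months: F = S·e^((r + u)·T), (r + u) = 0.0133 + 0.0041 = 0.0174
F = 2079.38 · e^(0.0174 × 12/12) = 2079.38 × 1.01755226 = 2115.8778
Value of long forward = (F − K)·e^(−rT) = (2115.8778 − 2309.50) · e^(−0.0133·12/12)
= -193.6222 × 0.98678805 = -191.06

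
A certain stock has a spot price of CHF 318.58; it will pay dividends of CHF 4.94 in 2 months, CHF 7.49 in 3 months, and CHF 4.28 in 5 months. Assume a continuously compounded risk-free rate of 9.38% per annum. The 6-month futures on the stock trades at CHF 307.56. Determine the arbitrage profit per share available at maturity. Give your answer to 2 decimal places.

CHF 9.24 per share

PV(dividends) I = 4.94·e^(−0.0938·2/12) + 7.49·e^(−0.0938·3/12) + 4.28·e^(−0.0938·5/12) = 16.2957
Fair futures F* = (S − I)·e^(rT) = (318.58 − 16.2957)·e^0.046900 = 302.2843 × 1.048017 = 316.7991
Market CHF 307.56 < fair 316.7991: forward underpriced → reverse cash-and-carry (short the stock, invest proceeds at r, pay the dividends, go long the forward).
Profit at T = |F_mkt − F*| = |307.56 − 316.7991| = CHF 9.24 per share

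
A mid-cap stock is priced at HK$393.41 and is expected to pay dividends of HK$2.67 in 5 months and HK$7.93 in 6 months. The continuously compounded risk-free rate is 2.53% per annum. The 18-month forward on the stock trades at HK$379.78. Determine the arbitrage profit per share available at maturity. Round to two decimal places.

PV(dividends) I = 2.67·e^(−0.0253·5/12) + 7.93·e^(−0.0253·6/12) = 10.4723
Fair forward F* = (S − I)·e^(rT) = (393.41 − 10.4723)·e^0.037950 = 382.9377 × 1.038679 = 397.7493
Market HK$379.78 < fair 397.7493: forward underpriced → reverse cash-and-carry (short the stock, invest proceeds at r, pay the dividends, go long the forward).
Profit at T = |F_mkt − F*| = |379.78 − 397.7493| = HK$17.97 per share

HK$17.97 per share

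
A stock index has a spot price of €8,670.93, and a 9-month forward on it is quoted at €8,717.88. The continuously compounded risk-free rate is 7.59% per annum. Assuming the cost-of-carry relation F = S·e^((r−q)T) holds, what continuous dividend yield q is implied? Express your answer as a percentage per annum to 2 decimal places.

6.87%

From F = S·e^((r−q)T): (r − q) = ln(F/S)/T
ln(8717.88/8670.93) = ln(1.005415) = 0.005400
(r − q) = 0.005400 / (9/12) = 0.007200
q = r − ln(F/S)/T = 0.0759 − 0.007200 = 0.068700
q = 6.87%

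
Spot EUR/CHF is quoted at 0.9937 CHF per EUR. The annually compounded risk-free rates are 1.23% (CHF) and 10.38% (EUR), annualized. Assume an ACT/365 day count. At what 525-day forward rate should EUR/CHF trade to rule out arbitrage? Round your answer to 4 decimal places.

0.8774

By covered interest parity, F = S · (1+r_CHF)^T / (1+r_EUR)^T
= 0.9937 × 1.017739 / 1.152635 = 0.9937 × 0.882967
F = 0.8774 CHF per EUR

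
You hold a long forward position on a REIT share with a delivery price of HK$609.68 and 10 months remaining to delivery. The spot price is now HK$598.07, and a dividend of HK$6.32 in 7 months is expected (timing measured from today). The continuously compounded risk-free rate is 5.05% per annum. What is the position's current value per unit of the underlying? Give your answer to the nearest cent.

PV(remaining dividends) I = 6.32·e^(−0.0505·7/12) = 6.1365
Current forward F = (S − I)·e^(rT) = (598.07 − 6.1365)·e^(0.0505·10/12) = 591.9335 × 1.042981 = 617.3754
Value (long) = (F − K)·e^(−rT) = (617.3754 − 609.68) × 0.958790 = 7.3783
Value = HK$7.38

HK$7.38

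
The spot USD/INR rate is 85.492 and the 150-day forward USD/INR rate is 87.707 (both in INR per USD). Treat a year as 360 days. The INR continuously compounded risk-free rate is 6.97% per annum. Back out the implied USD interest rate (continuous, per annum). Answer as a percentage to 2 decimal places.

F = S·e^((r_INR − r_USD)T) ⇒ r_USD = r_INR − ln(F/S)/T
ln(87.707/85.492) = 0.025579; /(150/360) = 0.061390
r_USD = 0.0697 − 0.061390 = 0.008310
r_USD = 0.83%

0.83%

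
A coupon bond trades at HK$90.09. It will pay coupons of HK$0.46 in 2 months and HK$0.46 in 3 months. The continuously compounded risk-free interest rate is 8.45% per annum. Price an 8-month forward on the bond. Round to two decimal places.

PV(coupons) I = 0.46·e^(−0.0845·2/12) + 0.46·e^(−0.0845·3/12)
I = 0.4536 + 0.4504 = 0.9040
F = (S − I)·e^(rT) = (90.09 − 0.9040) · e^(0.0845·8/12)
= 89.1860 · e^0.056333 = 89.1860 × 1.057950 = HK$94.35

HK$94.35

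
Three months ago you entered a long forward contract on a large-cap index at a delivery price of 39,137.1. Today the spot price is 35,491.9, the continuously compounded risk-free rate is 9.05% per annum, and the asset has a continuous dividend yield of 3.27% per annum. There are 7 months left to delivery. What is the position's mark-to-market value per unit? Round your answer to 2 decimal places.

-2303.27

Current fair forward for the remaining 7 months: F = S·e^((r − q)·T), (r − q) = 0.0905 − 0.0327 = 0.0578
F = 35491.9 · e^(0.0578 × 7/12) = 35491.9 × 1.03429152 = 36708.9712
Value of long forward = (F − K)·e^(−rT) = (36708.9712 − 39137.1) · e^(−0.0905·7/12)
= -2428.1288 × 0.94857761 = -2303.27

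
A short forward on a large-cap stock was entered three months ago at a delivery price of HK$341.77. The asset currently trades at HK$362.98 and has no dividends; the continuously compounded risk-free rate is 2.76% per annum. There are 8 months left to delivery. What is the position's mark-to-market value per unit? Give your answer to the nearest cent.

Current fair forward for the remaining 8 months: F = S·e^(r·T), r = 0.0276
F = 362.98 · e^(0.0276 × 8/12) = 362.98 × 1.018570 = 369.7205
Value of long forward = (F − K)·e^(−rT) = (369.7205 − 341.77) · e^(−0.0276·8/12)
= 27.9505 × 0.981768 = 27.44
Short position value = −(long value) = -HK$27.44

-HK$27.44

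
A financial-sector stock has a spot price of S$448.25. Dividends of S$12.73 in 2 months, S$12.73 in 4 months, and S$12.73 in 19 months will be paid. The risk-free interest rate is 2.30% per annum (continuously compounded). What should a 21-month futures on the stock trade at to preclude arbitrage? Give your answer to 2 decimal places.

S$427.53

PV(dividends) I = 12.73·e^(−0.0230·2/12) + 12.73·e^(−0.0230·4/12) + 12.73·e^(−0.0230·19/12)
I = 12.6813 + 12.6328 + 12.2748 = 37.5889
F = (S − I)·e^(rT) = (448.25 − 37.5889) · e^(0.0230·21/12)
= 410.6611 · e^0.040250 = 410.6611 × 1.041071 = S$427.53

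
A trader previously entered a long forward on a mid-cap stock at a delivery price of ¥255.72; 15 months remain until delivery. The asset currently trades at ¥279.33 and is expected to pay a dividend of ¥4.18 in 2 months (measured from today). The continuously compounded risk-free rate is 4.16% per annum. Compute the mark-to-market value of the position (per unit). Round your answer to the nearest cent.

¥32.42

PV(remaining dividends) I = 4.18·e^(−0.0416·2/12) = 4.1511
Current forward F = (S − I)·e^(rT) = (279.33 − 4.1511)·e^(0.0416·15/12) = 275.1789 × 1.053376 = 289.8668
Value (long) = (F − K)·e^(−rT) = (289.8668 − 255.72) × 0.949329 = 32.4165
Value = ¥32.42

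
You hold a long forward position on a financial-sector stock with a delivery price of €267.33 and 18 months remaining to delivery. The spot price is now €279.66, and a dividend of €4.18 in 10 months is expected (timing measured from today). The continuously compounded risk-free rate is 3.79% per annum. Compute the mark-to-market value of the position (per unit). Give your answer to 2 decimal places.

PV(remaining dividends) I = 4.18·e^(−0.0379·10/12) = 4.0500
Current forward F = (S − I)·e^(rT) = (279.66 − 4.0500)·e^(0.0379·18/12) = 275.6100 × 1.058497 = 291.7324
Value (long) = (F − K)·e^(−rT) = (291.7324 − 267.33) × 0.944736 = 23.0538
Value = €23.05

€23.05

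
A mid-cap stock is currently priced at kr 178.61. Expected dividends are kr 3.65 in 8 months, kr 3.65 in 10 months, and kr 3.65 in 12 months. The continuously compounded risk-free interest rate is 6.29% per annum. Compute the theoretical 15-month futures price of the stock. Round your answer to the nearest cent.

PV(dividends) I = 3.65·e^(−0.0629·8/12) + 3.65·e^(−0.0629·10/12) + 3.65·e^(−0.0629·12/12)
I = 3.5001 + 3.4636 + 3.4275 = 10.3912
F = (S − I)·e^(rT) = (178.61 − 10.3912) · e^(0.0629·15/12)
= 168.2188 · e^0.078625 = 168.2188 × 1.081799 = kr 181.98

kr 181.98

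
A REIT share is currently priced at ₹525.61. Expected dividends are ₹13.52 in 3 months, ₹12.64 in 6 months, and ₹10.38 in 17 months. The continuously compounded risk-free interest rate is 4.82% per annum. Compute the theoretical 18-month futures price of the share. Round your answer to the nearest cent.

₹526.97

PV(dividends) I = 13.52·e^(−0.0482·3/12) + 12.64·e^(−0.0482·6/12) + 10.38·e^(−0.0482·17/12)
I = 13.3581 + 12.3390 + 9.6949 = 35.3920
F = (S − I)·e^(rT) = (525.61 − 35.3920) · e^(0.0482·18/12)
= 490.2180 · e^0.072300 = 490.2180 × 1.074978 = ₹526.97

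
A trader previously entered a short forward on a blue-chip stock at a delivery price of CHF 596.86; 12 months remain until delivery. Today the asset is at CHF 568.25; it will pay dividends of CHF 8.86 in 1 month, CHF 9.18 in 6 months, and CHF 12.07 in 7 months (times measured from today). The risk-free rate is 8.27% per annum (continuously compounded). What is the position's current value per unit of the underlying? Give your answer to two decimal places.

PV(remaining dividends) I = 8.86·e^(−0.0827·1/12) + 9.18·e^(−0.0827·6/12) + 12.07·e^(−0.0827·7/12) = 29.1088
Current forward F = (S − I)·e^(rT) = (568.25 − 29.1088)·e^(0.0827·12/12) = 539.1412 × 1.086216 = 585.6238
Value (long) = (F − K)·e^(−rT) = (585.6238 − 596.86) × 0.920627 = -10.3443
Short position value = −(long value) = CHF 10.34

CHF 10.34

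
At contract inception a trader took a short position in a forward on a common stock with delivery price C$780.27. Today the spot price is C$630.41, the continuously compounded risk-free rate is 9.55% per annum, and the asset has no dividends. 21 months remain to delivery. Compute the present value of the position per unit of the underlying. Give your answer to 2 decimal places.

Current fair forward for the remaining 21 months: F = S·e^(r·T), r = 0.0955
F = 630.41 · e^(0.0955 × 21/12) = 630.41 × 1.181902 = 745.0828
Value of long forward = (F − K)·e^(−rT) = (745.0828 − 780.27) · e^(−0.0955·21/12)
= -35.1872 × 0.846094 = -29.77
Short position value = −(long value) = C$29.77

C$29.77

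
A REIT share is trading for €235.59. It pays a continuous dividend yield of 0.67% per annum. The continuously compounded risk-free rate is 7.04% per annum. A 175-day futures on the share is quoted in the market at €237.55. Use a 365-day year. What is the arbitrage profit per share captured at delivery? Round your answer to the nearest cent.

€5.35 per share

Fair futures: F* = S·e^(carry·T), with carry = (r − q) = 0.0704 − 0.0067 = 0.0637
F* = 235.59 · e^(0.0637 × 175/365) = 235.59 · e^0.030541 = 235.59 × 1.031012 = €242.8961
Market €237.55 < fair €242.8961: forward underpriced → reverse cash-and-carry (short spot, go long the forward).
At maturity, profit = |F_mkt − F*| = |237.55 − 242.8961| = €5.35 per share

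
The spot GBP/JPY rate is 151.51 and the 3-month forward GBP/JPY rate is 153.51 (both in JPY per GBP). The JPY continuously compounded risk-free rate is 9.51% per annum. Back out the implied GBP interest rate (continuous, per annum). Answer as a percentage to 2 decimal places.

4.26%

F = S·e^((r_JPY − r_GBP)T) ⇒ r_GBP = r_JPY − ln(F/S)/T
ln(153.51/151.51) = 0.013114; /(3/12) = 0.052456
r_GBP = 0.0951 − 0.052456 = 0.042644
r_GBP = 4.26%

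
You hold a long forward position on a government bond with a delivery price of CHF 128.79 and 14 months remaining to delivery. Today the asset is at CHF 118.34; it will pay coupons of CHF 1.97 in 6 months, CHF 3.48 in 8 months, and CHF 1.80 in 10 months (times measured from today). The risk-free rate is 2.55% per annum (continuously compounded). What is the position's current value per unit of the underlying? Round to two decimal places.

-CHF 13.80

PV(remaining coupons) I = 1.97·e^(−0.0255·6/12) + 3.48·e^(−0.0255·8/12) + 1.80·e^(−0.0255·10/12) = 7.1285
Current forward F = (S − I)·e^(rT) = (118.34 − 7.1285)·e^(0.0255·14/12) = 111.2115 × 1.030197 = 114.5698
Value (long) = (F − K)·e^(−rT) = (114.5698 − 128.79) × 0.970688 = -13.8034
Value = -CHF 13.80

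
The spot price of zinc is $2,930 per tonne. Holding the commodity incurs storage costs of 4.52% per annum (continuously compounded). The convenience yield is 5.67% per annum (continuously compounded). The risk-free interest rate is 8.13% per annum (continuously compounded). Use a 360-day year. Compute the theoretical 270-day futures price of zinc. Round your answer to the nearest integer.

Net carry = r + u − y = 0.0813 + 0.0452 − 0.0567 = 0.0698
F = S·e^((r+u−y)T) = 2930 · e^(0.0698 × 270/360) = 2930 · e^0.052350
= 2930 × 1.053744 = $3,087 per tonne

$3,087 per tonne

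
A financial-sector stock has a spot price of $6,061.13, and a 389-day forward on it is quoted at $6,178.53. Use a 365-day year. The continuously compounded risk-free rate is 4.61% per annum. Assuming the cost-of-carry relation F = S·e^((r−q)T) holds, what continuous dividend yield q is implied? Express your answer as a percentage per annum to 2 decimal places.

2.81%

From F = S·e^((r−q)T): (r − q) = ln(F/S)/T
ln(6178.53/6061.13) = ln(1.019369) = 0.019184
(r − q) = 0.019184 / (389/365) = 0.018000
q = r − ln(F/S)/T = 0.0461 − 0.018000 = 0.028100
q = 2.81%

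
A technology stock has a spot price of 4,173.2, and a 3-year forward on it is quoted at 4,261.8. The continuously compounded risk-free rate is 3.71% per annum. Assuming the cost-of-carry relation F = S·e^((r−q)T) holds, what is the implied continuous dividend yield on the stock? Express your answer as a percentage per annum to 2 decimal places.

3.01%

From F = S·e^((r−q)T): (r − q) = ln(F/S)/T
ln(4261.8/4173.2) = ln(1.021231) = 0.021009
(r − q) = 0.021009 / (3) = 0.007003
q = r − ln(F/S)/T = 0.0371 − 0.007003 = 0.030097
q = 3.01%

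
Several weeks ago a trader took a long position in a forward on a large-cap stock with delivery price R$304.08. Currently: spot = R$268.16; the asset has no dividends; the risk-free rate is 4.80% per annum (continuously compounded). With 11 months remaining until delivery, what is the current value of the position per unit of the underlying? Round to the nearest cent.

Current fair forward for the remaining 11 months: F = S·e^(r·T), r = 0.0480
F = 268.16 · e^(0.0480 × 11/12) = 268.16 × 1.044982 = 280.2224
Value of long forward = (F − K)·e^(−rT) = (280.2224 − 304.08) · e^(−0.0480·11/12)
= -23.8576 × 0.956954 = -22.83

-R$22.83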